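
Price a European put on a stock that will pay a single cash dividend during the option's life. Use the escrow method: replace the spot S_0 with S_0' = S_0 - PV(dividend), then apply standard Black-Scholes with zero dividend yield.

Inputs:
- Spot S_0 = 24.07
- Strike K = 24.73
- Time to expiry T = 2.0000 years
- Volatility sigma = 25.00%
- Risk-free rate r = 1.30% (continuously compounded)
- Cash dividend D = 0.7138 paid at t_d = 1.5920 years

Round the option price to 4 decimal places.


PV(D) = D * exp(-r * t_d) = 0.7138 * 0.97951669 = 0.69917902
S_0' = S_0 - PV(D) = 24.0700 - 0.69917902 = 23.37082098
d1 = (ln(S_0'/K) + (r + sigma^2/2)*T) / (sigma*sqrt(T)) = 0.09042820
d2 = d1 - sigma*sqrt(T) = -0.26312519
exp(-rT) = 0.97433509
N(-d1) = 0.46397347; N(-d2) = 0.60377296
P = K * exp(-rT) * N(-d2) - S_0' * N(-d1) = 24.7300 * 0.97433509 * 0.60377296 - 23.37082098 * 0.46397347 = 3.7047

Answer: Price = 3.7047


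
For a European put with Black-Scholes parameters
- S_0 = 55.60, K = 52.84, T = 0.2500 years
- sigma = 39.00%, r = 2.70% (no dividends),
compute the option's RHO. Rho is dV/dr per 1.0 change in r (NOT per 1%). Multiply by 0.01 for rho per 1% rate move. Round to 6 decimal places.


d1 = 0.3932165210; d2 = 0.1982165210
phi(d1) = 0.3692622623; exp(-qT) = 1.0000000000; exp(-rT) = 0.9932727301
N(-d2) = 0.4214378310
Rho = -K*T*exp(-rT)*N(-d2) = -52.8400 * 0.2500 * 0.9932727301 * 0.4214378310 = -5.529742

Answer: Rho = -5.529742


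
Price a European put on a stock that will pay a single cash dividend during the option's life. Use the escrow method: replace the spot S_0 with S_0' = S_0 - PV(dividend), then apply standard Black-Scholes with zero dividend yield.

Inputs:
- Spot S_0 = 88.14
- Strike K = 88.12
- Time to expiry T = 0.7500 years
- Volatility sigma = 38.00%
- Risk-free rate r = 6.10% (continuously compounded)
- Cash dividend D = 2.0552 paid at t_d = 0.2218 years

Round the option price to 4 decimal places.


Answer: Price = 10.1881

Derivation:
PV(D) = D * exp(-r * t_d) = 2.0552 * 0.98656132 = 2.02758082
S_0' = S_0 - PV(D) = 88.1400 - 2.02758082 = 86.11241918
d1 = (ln(S_0'/K) + (r + sigma^2/2)*T) / (sigma*sqrt(T)) = 0.23353551
d2 = d1 - sigma*sqrt(T) = -0.09555414
exp(-rT) = 0.95528075
N(-d1) = 0.40767280; N(-d2) = 0.53806266
P = K * exp(-rT) * N(-d2) - S_0' * N(-d1) = 88.1200 * 0.95528075 * 0.53806266 - 86.11241918 * 0.40767280 = 10.1881


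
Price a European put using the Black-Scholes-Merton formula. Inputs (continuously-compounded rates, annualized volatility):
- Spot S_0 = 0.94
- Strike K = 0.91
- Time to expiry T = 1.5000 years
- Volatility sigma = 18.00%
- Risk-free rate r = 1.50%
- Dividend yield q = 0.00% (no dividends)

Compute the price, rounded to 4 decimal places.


Answer: Price = 0.0576

Derivation:
d1 = (ln(S/K) + (r - q + 0.5*sigma^2) * T) / (sigma * sqrt(T)) = 0.35941851
d2 = d1 - sigma * sqrt(T) = 0.13896443
exp(-rT) = 0.97775124; exp(-qT) = 1.00000000
P = K * exp(-rT) * N(-d2) - S_0 * exp(-qT) * N(-d1)
N(-d1) = 0.35964101; N(-d2) = 0.44473913
P = 0.9100 * 0.97775124 * 0.44473913 - 0.9400 * 1.00000000 * 0.35964101 = 0.0576


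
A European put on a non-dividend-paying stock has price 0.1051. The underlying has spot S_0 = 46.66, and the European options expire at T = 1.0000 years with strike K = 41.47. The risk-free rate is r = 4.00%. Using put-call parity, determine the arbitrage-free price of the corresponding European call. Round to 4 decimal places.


Put-call parity: C - P = S_0 * exp(-qT) - K * exp(-rT).
S_0 * exp(-qT) = 46.6600 * 1.00000000 = 46.66000000
K * exp(-rT) = 41.4700 * 0.96078944 = 39.84393804
C = P + S*exp(-qT) - K*exp(-rT)
C = 0.1051 + 46.66000000 - 39.84393804 = 6.9212

Answer: Call price = 6.9212


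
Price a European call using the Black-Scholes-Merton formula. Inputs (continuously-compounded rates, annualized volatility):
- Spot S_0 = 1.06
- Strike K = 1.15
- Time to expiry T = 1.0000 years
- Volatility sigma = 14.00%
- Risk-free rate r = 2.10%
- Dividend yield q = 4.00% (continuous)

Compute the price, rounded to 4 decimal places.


Answer: Price = 0.0208

Derivation:
d1 = (ln(S/K) + (r - q + 0.5*sigma^2) * T) / (sigma * sqrt(T)) = -0.64780739
d2 = d1 - sigma * sqrt(T) = -0.78780739
exp(-rT) = 0.97921896; exp(-qT) = 0.96078944
C = S_0 * exp(-qT) * N(d1) - K * exp(-rT) * N(d2)
N(d1) = 0.25855477; N(d2) = 0.21540469
C = 1.0600 * 0.96078944 * 0.25855477 - 1.1500 * 0.97921896 * 0.21540469 = 0.0208


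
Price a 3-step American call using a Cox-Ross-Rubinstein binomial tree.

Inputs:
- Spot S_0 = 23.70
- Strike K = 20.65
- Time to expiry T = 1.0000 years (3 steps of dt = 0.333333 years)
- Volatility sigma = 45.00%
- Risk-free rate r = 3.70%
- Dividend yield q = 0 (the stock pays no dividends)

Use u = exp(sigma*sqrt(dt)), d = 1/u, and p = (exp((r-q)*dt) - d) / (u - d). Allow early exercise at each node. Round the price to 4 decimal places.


Answer: Price = V(0,0) = 6.2135

Derivation:
dt = T/N = 0.333333
u = exp(sigma*sqrt(dt)) = 1.296681; d = 1/u = 0.771200
p = (exp((r-q)*dt) - d) / (u - d) = 0.459027
Discount per step: exp(-r*dt) = 0.987742
Stock lattice S(k, i) with i counting down-moves:
  k=0: S(0,0) = 23.7000
  k=1: S(1,0) = 30.7313; S(1,1) = 18.2774
  k=2: S(2,0) = 39.8487; S(2,1) = 23.7000; S(2,2) = 14.0956
  k=3: S(3,0) = 51.6711; S(3,1) = 30.7313; S(3,2) = 18.2774; S(3,3) = 10.8705
Terminal payoffs V(N, i) = max(S_T - K, 0):
  V(3,0) = 31.021063; V(3,1) = 10.081330; V(3,2) = 0.000000; V(3,3) = 0.000000
Backward induction: V(k, i) = exp(-r*dt) * [p * V(k+1, i) + (1-p) * V(k+1, i+1)]; then take max(V_cont, immediate exercise) for American.
  V(2,0) = exp(-r*dt) * [p*31.021063 + (1-p)*10.081330] = 19.451839; exercise = 19.198720; V(2,0) = max -> 19.451839
  V(2,1) = exp(-r*dt) * [p*10.081330 + (1-p)*0.000000] = 4.570879; exercise = 3.050000; V(2,1) = max -> 4.570879
  V(2,2) = exp(-r*dt) * [p*0.000000 + (1-p)*0.000000] = 0.000000; exercise = 0.000000; V(2,2) = max -> 0.000000
  V(1,0) = exp(-r*dt) * [p*19.451839 + (1-p)*4.570879] = 11.261883; exercise = 10.081330; V(1,0) = max -> 11.261883
  V(1,1) = exp(-r*dt) * [p*4.570879 + (1-p)*0.000000] = 2.072438; exercise = 0.000000; V(1,1) = max -> 2.072438
  V(0,0) = exp(-r*dt) * [p*11.261883 + (1-p)*2.072438] = 6.213533; exercise = 3.050000; V(0,0) = max -> 6.213533


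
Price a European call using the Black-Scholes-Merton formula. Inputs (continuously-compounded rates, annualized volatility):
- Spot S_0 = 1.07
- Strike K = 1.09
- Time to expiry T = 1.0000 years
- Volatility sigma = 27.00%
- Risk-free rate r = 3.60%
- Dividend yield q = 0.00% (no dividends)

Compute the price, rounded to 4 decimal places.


d1 = (ln(S/K) + (r - q + 0.5*sigma^2) * T) / (sigma * sqrt(T)) = 0.19974427
d2 = d1 - sigma * sqrt(T) = -0.07025573
exp(-rT) = 0.96464029; exp(-qT) = 1.00000000
C = S_0 * exp(-qT) * N(d1) - K * exp(-rT) * N(d2)
N(d1) = 0.57915970; N(d2) = 0.47199506
C = 1.0700 * 1.00000000 * 0.57915970 - 1.0900 * 0.96464029 * 0.47199506 = 0.1234

Answer: Price = 0.1234


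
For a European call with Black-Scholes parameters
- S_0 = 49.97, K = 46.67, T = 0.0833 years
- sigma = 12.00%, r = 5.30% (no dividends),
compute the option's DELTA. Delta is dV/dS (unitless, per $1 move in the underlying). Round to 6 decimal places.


Answer: Delta = 0.982889

Derivation:
d1 = 2.1174493456; d2 = 2.0828152584
phi(d1) = 0.0423945951; exp(-qT) = 1.0000000000; exp(-rT) = 0.9955948313
N(d1) = 0.9828891350
Delta = exp(-qT) * N(d1) = 1.0000000000 * 0.9828891350 = 0.982889


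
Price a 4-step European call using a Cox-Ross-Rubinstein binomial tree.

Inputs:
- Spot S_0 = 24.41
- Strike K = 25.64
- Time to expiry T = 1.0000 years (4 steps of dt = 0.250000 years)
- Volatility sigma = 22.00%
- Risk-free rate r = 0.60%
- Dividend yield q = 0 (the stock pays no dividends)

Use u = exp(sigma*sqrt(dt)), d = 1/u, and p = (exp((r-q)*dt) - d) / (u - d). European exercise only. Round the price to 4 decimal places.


Answer: Price = V(0,0) = 1.7325

Derivation:
dt = T/N = 0.250000
u = exp(sigma*sqrt(dt)) = 1.116278; d = 1/u = 0.895834
p = (exp((r-q)*dt) - d) / (u - d) = 0.479337
Discount per step: exp(-r*dt) = 0.998501
Stock lattice S(k, i) with i counting down-moves:
  k=0: S(0,0) = 24.4100
  k=1: S(1,0) = 27.2483; S(1,1) = 21.8673
  k=2: S(2,0) = 30.4167; S(2,1) = 24.4100; S(2,2) = 19.5895
  k=3: S(3,0) = 33.9535; S(3,1) = 27.2483; S(3,2) = 21.8673; S(3,3) = 17.5489
  k=4: S(4,0) = 37.9016; S(4,1) = 30.4167; S(4,2) = 24.4100; S(4,3) = 19.5895; S(4,4) = 15.7209
Terminal payoffs V(N, i) = max(S_T - K, 0):
  V(4,0) = 12.261583; V(4,1) = 4.776733; V(4,2) = 0.000000; V(4,3) = 0.000000; V(4,4) = 0.000000
Backward induction: V(k, i) = exp(-r*dt) * [p * V(k+1, i) + (1-p) * V(k+1, i+1)].
  V(3,0) = exp(-r*dt) * [p*12.261583 + (1-p)*4.776733] = 8.351963
  V(3,1) = exp(-r*dt) * [p*4.776733 + (1-p)*0.000000] = 2.286234
  V(3,2) = exp(-r*dt) * [p*0.000000 + (1-p)*0.000000] = 0.000000
  V(3,3) = exp(-r*dt) * [p*0.000000 + (1-p)*0.000000] = 0.000000
  V(2,0) = exp(-r*dt) * [p*8.351963 + (1-p)*2.286234] = 5.185979
  V(2,1) = exp(-r*dt) * [p*2.286234 + (1-p)*0.000000] = 1.094235
  V(2,2) = exp(-r*dt) * [p*0.000000 + (1-p)*0.000000] = 0.000000
  V(1,0) = exp(-r*dt) * [p*5.185979 + (1-p)*1.094235] = 3.050980
  V(1,1) = exp(-r*dt) * [p*1.094235 + (1-p)*0.000000] = 0.523721
  V(0,0) = exp(-r*dt) * [p*3.050980 + (1-p)*0.523721] = 1.732530


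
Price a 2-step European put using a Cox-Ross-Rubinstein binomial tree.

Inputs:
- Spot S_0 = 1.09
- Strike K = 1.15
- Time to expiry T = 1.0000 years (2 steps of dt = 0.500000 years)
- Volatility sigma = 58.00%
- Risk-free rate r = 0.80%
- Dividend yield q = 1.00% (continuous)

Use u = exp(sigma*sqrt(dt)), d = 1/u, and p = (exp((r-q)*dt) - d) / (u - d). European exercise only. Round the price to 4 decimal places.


dt = T/N = 0.500000
u = exp(sigma*sqrt(dt)) = 1.507002; d = 1/u = 0.663569
p = (exp((r-q)*dt) - d) / (u - d) = 0.397698
Discount per step: exp(-r*dt) = 0.996008
Stock lattice S(k, i) with i counting down-moves:
  k=0: S(0,0) = 1.0900
  k=1: S(1,0) = 1.6426; S(1,1) = 0.7233
  k=2: S(2,0) = 2.4754; S(2,1) = 1.0900; S(2,2) = 0.4800
Terminal payoffs V(N, i) = max(K - S_T, 0):
  V(2,0) = 0.000000; V(2,1) = 0.060000; V(2,2) = 0.670047
Backward induction: V(k, i) = exp(-r*dt) * [p * V(k+1, i) + (1-p) * V(k+1, i+1)].
  V(1,0) = exp(-r*dt) * [p*0.000000 + (1-p)*0.060000] = 0.035994
  V(1,1) = exp(-r*dt) * [p*0.060000 + (1-p)*0.670047] = 0.425726
  V(0,0) = exp(-r*dt) * [p*0.035994 + (1-p)*0.425726] = 0.269650

Answer: Price = V(0,0) = 0.2696


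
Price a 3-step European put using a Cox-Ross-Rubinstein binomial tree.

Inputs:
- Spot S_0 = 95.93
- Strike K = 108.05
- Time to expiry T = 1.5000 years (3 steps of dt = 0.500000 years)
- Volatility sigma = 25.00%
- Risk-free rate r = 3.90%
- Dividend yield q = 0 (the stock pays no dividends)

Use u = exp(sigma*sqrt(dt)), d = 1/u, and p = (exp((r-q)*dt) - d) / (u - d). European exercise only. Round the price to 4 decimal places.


Answer: Price = V(0,0) = 15.2377

Derivation:
dt = T/N = 0.500000
u = exp(sigma*sqrt(dt)) = 1.193365; d = 1/u = 0.837967
p = (exp((r-q)*dt) - d) / (u - d) = 0.511327
Discount per step: exp(-r*dt) = 0.980689
Stock lattice S(k, i) with i counting down-moves:
  k=0: S(0,0) = 95.9300
  k=1: S(1,0) = 114.4795; S(1,1) = 80.3862
  k=2: S(2,0) = 136.6157; S(2,1) = 95.9300; S(2,2) = 67.3609
  k=3: S(3,0) = 163.0324; S(3,1) = 114.4795; S(3,2) = 80.3862; S(3,3) = 56.4462
Terminal payoffs V(N, i) = max(K - S_T, 0):
  V(3,0) = 0.000000; V(3,1) = 0.000000; V(3,2) = 27.663837; V(3,3) = 51.603760
Backward induction: V(k, i) = exp(-r*dt) * [p * V(k+1, i) + (1-p) * V(k+1, i+1)].
  V(2,0) = exp(-r*dt) * [p*0.000000 + (1-p)*0.000000] = 0.000000
  V(2,1) = exp(-r*dt) * [p*0.000000 + (1-p)*27.663837] = 13.257508
  V(2,2) = exp(-r*dt) * [p*27.663837 + (1-p)*51.603760] = 38.602492
  V(1,0) = exp(-r*dt) * [p*0.000000 + (1-p)*13.257508] = 6.353476
  V(1,1) = exp(-r*dt) * [p*13.257508 + (1-p)*38.602492] = 25.147721
  V(0,0) = exp(-r*dt) * [p*6.353476 + (1-p)*25.147721] = 15.237663


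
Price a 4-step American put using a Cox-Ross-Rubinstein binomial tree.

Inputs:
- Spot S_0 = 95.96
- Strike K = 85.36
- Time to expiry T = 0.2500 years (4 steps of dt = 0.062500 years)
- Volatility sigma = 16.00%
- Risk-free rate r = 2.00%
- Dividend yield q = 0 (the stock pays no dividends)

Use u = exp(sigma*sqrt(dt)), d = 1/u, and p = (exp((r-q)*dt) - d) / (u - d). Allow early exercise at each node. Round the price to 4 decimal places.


dt = T/N = 0.062500
u = exp(sigma*sqrt(dt)) = 1.040811; d = 1/u = 0.960789
p = (exp((r-q)*dt) - d) / (u - d) = 0.505632
Discount per step: exp(-r*dt) = 0.998751
Stock lattice S(k, i) with i counting down-moves:
  k=0: S(0,0) = 95.9600
  k=1: S(1,0) = 99.8762; S(1,1) = 92.1974
  k=2: S(2,0) = 103.9522; S(2,1) = 95.9600; S(2,2) = 88.5822
  k=3: S(3,0) = 108.1946; S(3,1) = 99.8762; S(3,2) = 92.1974; S(3,3) = 85.1089
  k=4: S(4,0) = 112.6101; S(4,1) = 103.9522; S(4,2) = 95.9600; S(4,3) = 88.5822; S(4,4) = 81.7717
Terminal payoffs V(N, i) = max(K - S_T, 0):
  V(4,0) = 0.000000; V(4,1) = 0.000000; V(4,2) = 0.000000; V(4,3) = 0.000000; V(4,4) = 3.588282
Backward induction: V(k, i) = exp(-r*dt) * [p * V(k+1, i) + (1-p) * V(k+1, i+1)]; then take max(V_cont, immediate exercise) for American.
  V(3,0) = exp(-r*dt) * [p*0.000000 + (1-p)*0.000000] = 0.000000; exercise = 0.000000; V(3,0) = max -> 0.000000
  V(3,1) = exp(-r*dt) * [p*0.000000 + (1-p)*0.000000] = 0.000000; exercise = 0.000000; V(3,1) = max -> 0.000000
  V(3,2) = exp(-r*dt) * [p*0.000000 + (1-p)*0.000000] = 0.000000; exercise = 0.000000; V(3,2) = max -> 0.000000
  V(3,3) = exp(-r*dt) * [p*0.000000 + (1-p)*3.588282] = 1.771716; exercise = 0.251115; V(3,3) = max -> 1.771716
  V(2,0) = exp(-r*dt) * [p*0.000000 + (1-p)*0.000000] = 0.000000; exercise = 0.000000; V(2,0) = max -> 0.000000
  V(2,1) = exp(-r*dt) * [p*0.000000 + (1-p)*0.000000] = 0.000000; exercise = 0.000000; V(2,1) = max -> 0.000000
  V(2,2) = exp(-r*dt) * [p*0.000000 + (1-p)*1.771716] = 0.874786; exercise = 0.000000; V(2,2) = max -> 0.874786
  V(1,0) = exp(-r*dt) * [p*0.000000 + (1-p)*0.000000] = 0.000000; exercise = 0.000000; V(1,0) = max -> 0.000000
  V(1,1) = exp(-r*dt) * [p*0.000000 + (1-p)*0.874786] = 0.431926; exercise = 0.000000; V(1,1) = max -> 0.431926
  V(0,0) = exp(-r*dt) * [p*0.000000 + (1-p)*0.431926] = 0.213264; exercise = 0.000000; V(0,0) = max -> 0.213264

Answer: Price = V(0,0) = 0.2133


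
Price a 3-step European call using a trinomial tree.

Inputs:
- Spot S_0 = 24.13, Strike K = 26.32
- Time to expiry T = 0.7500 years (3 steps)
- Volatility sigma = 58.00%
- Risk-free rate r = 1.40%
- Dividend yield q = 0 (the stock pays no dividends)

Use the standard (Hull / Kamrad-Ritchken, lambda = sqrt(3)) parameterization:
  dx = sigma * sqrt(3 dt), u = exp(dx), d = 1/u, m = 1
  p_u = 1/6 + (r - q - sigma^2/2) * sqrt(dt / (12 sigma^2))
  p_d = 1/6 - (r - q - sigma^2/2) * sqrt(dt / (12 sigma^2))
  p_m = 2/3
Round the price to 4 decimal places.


dt = T/N = 0.250000; dx = sigma*sqrt(3*dt) = 0.502295
u = exp(dx) = 1.652509; d = 1/u = 0.605140
p_u = 0.128293, p_m = 0.666667, p_d = 0.205041
Discount per step: exp(-r*dt) = 0.996506
Stock lattice S(k, j) with j the centered position index:
  k=0: S(0,+0) = 24.1300
  k=1: S(1,-1) = 14.6020; S(1,+0) = 24.1300; S(1,+1) = 39.8750
  k=2: S(2,-2) = 8.8363; S(2,-1) = 14.6020; S(2,+0) = 24.1300; S(2,+1) = 39.8750; S(2,+2) = 65.8939
  k=3: S(3,-3) = 5.3472; S(3,-2) = 8.8363; S(3,-1) = 14.6020; S(3,+0) = 24.1300; S(3,+1) = 39.8750; S(3,+2) = 65.8939; S(3,+3) = 108.8902
Terminal payoffs V(N, j) = max(S_T - K, 0):
  V(3,-3) = 0.000000; V(3,-2) = 0.000000; V(3,-1) = 0.000000; V(3,+0) = 0.000000; V(3,+1) = 13.555042; V(3,+2) = 39.573865; V(3,+3) = 82.570205
Backward induction: V(k, j) = exp(-r*dt) * [p_u * V(k+1, j+1) + p_m * V(k+1, j) + p_d * V(k+1, j-1)]
  V(2,-2) = exp(-r*dt) * [p_u*0.000000 + p_m*0.000000 + p_d*0.000000] = 0.000000
  V(2,-1) = exp(-r*dt) * [p_u*0.000000 + p_m*0.000000 + p_d*0.000000] = 0.000000
  V(2,+0) = exp(-r*dt) * [p_u*13.555042 + p_m*0.000000 + p_d*0.000000] = 1.732938
  V(2,+1) = exp(-r*dt) * [p_u*39.573865 + p_m*13.555042 + p_d*0.000000] = 14.064424
  V(2,+2) = exp(-r*dt) * [p_u*82.570205 + p_m*39.573865 + p_d*13.555042] = 39.616172
  V(1,-1) = exp(-r*dt) * [p_u*1.732938 + p_m*0.000000 + p_d*0.000000] = 0.221547
  V(1,+0) = exp(-r*dt) * [p_u*14.064424 + p_m*1.732938 + p_d*0.000000] = 2.949316
  V(1,+1) = exp(-r*dt) * [p_u*39.616172 + p_m*14.064424 + p_d*1.732938] = 14.762316
  V(0,+0) = exp(-r*dt) * [p_u*14.762316 + p_m*2.949316 + p_d*0.221547] = 3.891889

Answer: Price = V(0,0) = 3.8919


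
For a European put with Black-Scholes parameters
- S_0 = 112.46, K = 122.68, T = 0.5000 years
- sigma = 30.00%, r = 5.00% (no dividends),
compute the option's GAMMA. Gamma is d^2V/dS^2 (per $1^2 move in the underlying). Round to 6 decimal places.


Answer: Gamma = 0.016436

Derivation:
d1 = -0.1861186902; d2 = -0.3982507245
phi(d1) = 0.3920920613; exp(-qT) = 1.0000000000; exp(-rT) = 0.9753099120
Gamma = exp(-qT) * phi(d1) / (S * sigma * sqrt(T)) = 1.0000000000 * 0.3920920613 / (112.4600 * 0.3000 * 0.7071067812) = 0.016436


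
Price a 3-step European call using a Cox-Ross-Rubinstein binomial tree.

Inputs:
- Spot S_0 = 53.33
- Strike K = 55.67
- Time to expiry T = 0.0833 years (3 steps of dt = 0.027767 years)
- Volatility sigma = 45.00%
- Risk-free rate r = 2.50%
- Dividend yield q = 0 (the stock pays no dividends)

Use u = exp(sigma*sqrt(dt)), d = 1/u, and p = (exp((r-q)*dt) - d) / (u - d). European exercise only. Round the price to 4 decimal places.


dt = T/N = 0.027767
u = exp(sigma*sqrt(dt)) = 1.077868; d = 1/u = 0.927757
p = (exp((r-q)*dt) - d) / (u - d) = 0.485889
Discount per step: exp(-r*dt) = 0.999306
Stock lattice S(k, i) with i counting down-moves:
  k=0: S(0,0) = 53.3300
  k=1: S(1,0) = 57.4827; S(1,1) = 49.4773
  k=2: S(2,0) = 61.9588; S(2,1) = 53.3300; S(2,2) = 45.9029
  k=3: S(3,0) = 66.7834; S(3,1) = 57.4827; S(3,2) = 49.4773; S(3,3) = 42.5868
Terminal payoffs V(N, i) = max(S_T - K, 0):
  V(3,0) = 11.113365; V(3,1) = 1.812699; V(3,2) = 0.000000; V(3,3) = 0.000000
Backward induction: V(k, i) = exp(-r*dt) * [p * V(k+1, i) + (1-p) * V(k+1, i+1)].
  V(2,0) = exp(-r*dt) * [p*11.113365 + (1-p)*1.812699] = 6.327392
  V(2,1) = exp(-r*dt) * [p*1.812699 + (1-p)*0.000000] = 0.880159
  V(2,2) = exp(-r*dt) * [p*0.000000 + (1-p)*0.000000] = 0.000000
  V(1,0) = exp(-r*dt) * [p*6.327392 + (1-p)*0.880159] = 3.524459
  V(1,1) = exp(-r*dt) * [p*0.880159 + (1-p)*0.000000] = 0.427362
  V(0,0) = exp(-r*dt) * [p*3.524459 + (1-p)*0.427362] = 1.930865

Answer: Price = V(0,0) = 1.9309


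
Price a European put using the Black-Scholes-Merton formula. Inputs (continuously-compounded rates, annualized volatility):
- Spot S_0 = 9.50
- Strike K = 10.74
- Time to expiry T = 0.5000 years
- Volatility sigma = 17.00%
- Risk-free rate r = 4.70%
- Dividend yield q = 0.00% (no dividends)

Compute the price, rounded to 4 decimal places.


Answer: Price = 1.1284

Derivation:
d1 = (ln(S/K) + (r - q + 0.5*sigma^2) * T) / (sigma * sqrt(T)) = -0.76499213
d2 = d1 - sigma * sqrt(T) = -0.88520028
exp(-rT) = 0.97677397; exp(-qT) = 1.00000000
P = K * exp(-rT) * N(-d2) - S_0 * exp(-qT) * N(-d1)
N(-d1) = 0.77786188; N(-d2) = 0.81197569
P = 10.7400 * 0.97677397 * 0.81197569 - 9.5000 * 1.00000000 * 0.77786188 = 1.1284


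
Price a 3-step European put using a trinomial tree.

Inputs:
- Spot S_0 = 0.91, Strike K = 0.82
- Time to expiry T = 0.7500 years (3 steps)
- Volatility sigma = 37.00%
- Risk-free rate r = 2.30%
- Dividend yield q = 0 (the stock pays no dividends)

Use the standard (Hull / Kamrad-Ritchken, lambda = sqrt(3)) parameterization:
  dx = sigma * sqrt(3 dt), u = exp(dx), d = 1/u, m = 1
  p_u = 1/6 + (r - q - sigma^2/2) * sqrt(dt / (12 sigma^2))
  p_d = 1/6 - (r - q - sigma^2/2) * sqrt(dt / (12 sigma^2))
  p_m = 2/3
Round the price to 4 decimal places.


dt = T/N = 0.250000; dx = sigma*sqrt(3*dt) = 0.320429
u = exp(dx) = 1.377719; d = 1/u = 0.725837
p_u = 0.148937, p_m = 0.666667, p_d = 0.184397
Discount per step: exp(-r*dt) = 0.994266
Stock lattice S(k, j) with j the centered position index:
  k=0: S(0,+0) = 0.9100
  k=1: S(1,-1) = 0.6605; S(1,+0) = 0.9100; S(1,+1) = 1.2537
  k=2: S(2,-2) = 0.4794; S(2,-1) = 0.6605; S(2,+0) = 0.9100; S(2,+1) = 1.2537; S(2,+2) = 1.7273
  k=3: S(3,-3) = 0.3480; S(3,-2) = 0.4794; S(3,-1) = 0.6605; S(3,+0) = 0.9100; S(3,+1) = 1.2537; S(3,+2) = 1.7273; S(3,+3) = 2.3797
Terminal payoffs V(N, j) = max(K - S_T, 0):
  V(3,-3) = 0.472016; V(3,-2) = 0.340576; V(3,-1) = 0.159488; V(3,+0) = 0.000000; V(3,+1) = 0.000000; V(3,+2) = 0.000000; V(3,+3) = 0.000000
Backward induction: V(k, j) = exp(-r*dt) * [p_u * V(k+1, j+1) + p_m * V(k+1, j) + p_d * V(k+1, j-1)]
  V(2,-2) = exp(-r*dt) * [p_u*0.159488 + p_m*0.340576 + p_d*0.472016] = 0.335905
  V(2,-1) = exp(-r*dt) * [p_u*0.000000 + p_m*0.159488 + p_d*0.340576] = 0.168157
  V(2,+0) = exp(-r*dt) * [p_u*0.000000 + p_m*0.000000 + p_d*0.159488] = 0.029240
  V(2,+1) = exp(-r*dt) * [p_u*0.000000 + p_m*0.000000 + p_d*0.000000] = 0.000000
  V(2,+2) = exp(-r*dt) * [p_u*0.000000 + p_m*0.000000 + p_d*0.000000] = 0.000000
  V(1,-1) = exp(-r*dt) * [p_u*0.029240 + p_m*0.168157 + p_d*0.335905] = 0.177377
  V(1,+0) = exp(-r*dt) * [p_u*0.000000 + p_m*0.029240 + p_d*0.168157] = 0.050212
  V(1,+1) = exp(-r*dt) * [p_u*0.000000 + p_m*0.000000 + p_d*0.029240] = 0.005361
  V(0,+0) = exp(-r*dt) * [p_u*0.005361 + p_m*0.050212 + p_d*0.177377] = 0.066597

Answer: Price = V(0,0) = 0.0666


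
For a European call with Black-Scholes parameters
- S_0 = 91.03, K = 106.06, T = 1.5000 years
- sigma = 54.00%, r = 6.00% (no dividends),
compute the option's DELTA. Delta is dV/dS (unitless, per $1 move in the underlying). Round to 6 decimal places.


Answer: Delta = 0.593168

Derivation:
d1 = 0.2357016225; d2 = -0.4256606080
phi(d1) = 0.3880131064; exp(-qT) = 1.0000000000; exp(-rT) = 0.9139311853
N(d1) = 0.5931678946
Delta = exp(-qT) * N(d1) = 1.0000000000 * 0.5931678946 = 0.593168


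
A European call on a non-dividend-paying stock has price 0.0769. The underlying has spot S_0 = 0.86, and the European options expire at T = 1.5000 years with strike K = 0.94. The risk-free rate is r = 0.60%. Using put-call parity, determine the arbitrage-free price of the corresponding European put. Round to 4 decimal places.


Answer: Put price = 0.1485

Derivation:
Put-call parity: C - P = S_0 * exp(-qT) - K * exp(-rT).
S_0 * exp(-qT) = 0.8600 * 1.00000000 = 0.86000000
K * exp(-rT) = 0.9400 * 0.99104038 = 0.93157796
P = C - S*exp(-qT) + K*exp(-rT)
P = 0.0769 - 0.86000000 + 0.93157796 = 0.1485


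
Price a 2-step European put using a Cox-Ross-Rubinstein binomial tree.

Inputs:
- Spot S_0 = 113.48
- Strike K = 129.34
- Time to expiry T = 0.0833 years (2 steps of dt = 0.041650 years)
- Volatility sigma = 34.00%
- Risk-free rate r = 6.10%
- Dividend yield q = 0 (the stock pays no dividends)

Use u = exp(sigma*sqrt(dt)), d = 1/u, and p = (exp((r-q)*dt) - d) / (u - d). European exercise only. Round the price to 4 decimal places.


Answer: Price = V(0,0) = 15.4625

Derivation:
dt = T/N = 0.041650
u = exp(sigma*sqrt(dt)) = 1.071852; d = 1/u = 0.932964
p = (exp((r-q)*dt) - d) / (u - d) = 0.500976
Discount per step: exp(-r*dt) = 0.997463
Stock lattice S(k, i) with i counting down-moves:
  k=0: S(0,0) = 113.4800
  k=1: S(1,0) = 121.6338; S(1,1) = 105.8728
  k=2: S(2,0) = 130.3735; S(2,1) = 113.4800; S(2,2) = 98.7755
Terminal payoffs V(N, i) = max(K - S_T, 0):
  V(2,0) = 0.000000; V(2,1) = 15.860000; V(2,2) = 30.564465
Backward induction: V(k, i) = exp(-r*dt) * [p * V(k+1, i) + (1-p) * V(k+1, i+1)].
  V(1,0) = exp(-r*dt) * [p*0.000000 + (1-p)*15.860000] = 7.894439
  V(1,1) = exp(-r*dt) * [p*15.860000 + (1-p)*30.564465] = 23.139019
  V(0,0) = exp(-r*dt) * [p*7.894439 + (1-p)*23.139019] = 15.462517


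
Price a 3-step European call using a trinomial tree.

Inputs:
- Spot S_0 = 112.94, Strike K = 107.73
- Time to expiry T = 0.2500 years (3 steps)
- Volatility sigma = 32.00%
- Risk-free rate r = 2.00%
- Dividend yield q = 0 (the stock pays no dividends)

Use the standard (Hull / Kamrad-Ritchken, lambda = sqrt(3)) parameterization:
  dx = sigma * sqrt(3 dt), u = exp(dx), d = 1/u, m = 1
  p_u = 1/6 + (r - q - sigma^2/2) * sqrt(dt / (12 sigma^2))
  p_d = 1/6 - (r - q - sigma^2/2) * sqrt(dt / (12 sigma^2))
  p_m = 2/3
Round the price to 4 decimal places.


dt = T/N = 0.083333; dx = sigma*sqrt(3*dt) = 0.160000
u = exp(dx) = 1.173511; d = 1/u = 0.852144
p_u = 0.158542, p_m = 0.666667, p_d = 0.174792
Discount per step: exp(-r*dt) = 0.998335
Stock lattice S(k, j) with j the centered position index:
  k=0: S(0,+0) = 112.9400
  k=1: S(1,-1) = 96.2411; S(1,+0) = 112.9400; S(1,+1) = 132.5363
  k=2: S(2,-2) = 82.0113; S(2,-1) = 96.2411; S(2,+0) = 112.9400; S(2,+1) = 132.5363; S(2,+2) = 155.5328
  k=3: S(3,-3) = 69.8854; S(3,-2) = 82.0113; S(3,-1) = 96.2411; S(3,+0) = 112.9400; S(3,+1) = 132.5363; S(3,+2) = 155.5328; S(3,+3) = 182.5194
Terminal payoffs V(N, j) = max(S_T - K, 0):
  V(3,-3) = 0.000000; V(3,-2) = 0.000000; V(3,-1) = 0.000000; V(3,+0) = 5.210000; V(3,+1) = 24.806318; V(3,+2) = 47.802810; V(3,+3) = 74.789443
Backward induction: V(k, j) = exp(-r*dt) * [p_u * V(k+1, j+1) + p_m * V(k+1, j) + p_d * V(k+1, j-1)]
  V(2,-2) = exp(-r*dt) * [p_u*0.000000 + p_m*0.000000 + p_d*0.000000] = 0.000000
  V(2,-1) = exp(-r*dt) * [p_u*5.210000 + p_m*0.000000 + p_d*0.000000] = 0.824627
  V(2,+0) = exp(-r*dt) * [p_u*24.806318 + p_m*5.210000 + p_d*0.000000] = 7.393835
  V(2,+1) = exp(-r*dt) * [p_u*47.802810 + p_m*24.806318 + p_d*5.210000] = 24.985270
  V(2,+2) = exp(-r*dt) * [p_u*74.789443 + p_m*47.802810 + p_d*24.806318] = 47.981684
  V(1,-1) = exp(-r*dt) * [p_u*7.393835 + p_m*0.824627 + p_d*0.000000] = 1.719114
  V(1,+0) = exp(-r*dt) * [p_u*24.985270 + p_m*7.393835 + p_d*0.824627] = 9.019522
  V(1,+1) = exp(-r*dt) * [p_u*47.981684 + p_m*24.985270 + p_d*7.393835] = 25.513765
  V(0,+0) = exp(-r*dt) * [p_u*25.513765 + p_m*9.019522 + p_d*1.719114] = 10.341247

Answer: Price = V(0,0) = 10.3412


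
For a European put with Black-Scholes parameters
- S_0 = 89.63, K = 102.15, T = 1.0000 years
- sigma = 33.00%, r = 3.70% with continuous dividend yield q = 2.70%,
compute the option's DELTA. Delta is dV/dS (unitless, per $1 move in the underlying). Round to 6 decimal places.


d1 = -0.2009158663; d2 = -0.5309158663
phi(d1) = 0.3909709080; exp(-qT) = 0.9733612415; exp(-rT) = 0.9636761353
N(-d1) = 0.5796178194
Delta = -exp(-qT) * N(-d1) = -0.9733612415 * 0.5796178194 = -0.564178

Answer: Delta = -0.564178


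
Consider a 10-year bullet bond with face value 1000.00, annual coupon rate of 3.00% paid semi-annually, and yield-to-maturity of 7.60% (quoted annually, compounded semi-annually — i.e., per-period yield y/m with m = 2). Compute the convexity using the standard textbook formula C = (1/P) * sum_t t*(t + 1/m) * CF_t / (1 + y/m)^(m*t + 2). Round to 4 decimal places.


Answer: Convexity = 76.8016

Derivation:
Coupon per period c = face * coupon_rate / m = 15.000000
Periods per year m = 2; per-period yield y/m = 0.038000
Number of cashflows N = 20
Cashflows (t years, CF_t, discount factor 1/(1+y/m)^(m*t), PV):
  t = 0.5000: CF_t = 15.000000, DF = 0.963391, PV = 14.450867
  t = 1.0000: CF_t = 15.000000, DF = 0.928122, PV = 13.921837
  t = 1.5000: CF_t = 15.000000, DF = 0.894145, PV = 13.412175
  t = 2.0000: CF_t = 15.000000, DF = 0.861411, PV = 12.921170
  t = 2.5000: CF_t = 15.000000, DF = 0.829876, PV = 12.448141
  t = 3.0000: CF_t = 15.000000, DF = 0.799495, PV = 11.992429
  t = 3.5000: CF_t = 15.000000, DF = 0.770227, PV = 11.553399
  t = 4.0000: CF_t = 15.000000, DF = 0.742030, PV = 11.130443
  t = 4.5000: CF_t = 15.000000, DF = 0.714865, PV = 10.722970
  t = 5.0000: CF_t = 15.000000, DF = 0.688694, PV = 10.330414
  t = 5.5000: CF_t = 15.000000, DF = 0.663482, PV = 9.952229
  t = 6.0000: CF_t = 15.000000, DF = 0.639193, PV = 9.587889
  t = 6.5000: CF_t = 15.000000, DF = 0.615793, PV = 9.236888
  t = 7.0000: CF_t = 15.000000, DF = 0.593249, PV = 8.898736
  t = 7.5000: CF_t = 15.000000, DF = 0.571531, PV = 8.572963
  t = 8.0000: CF_t = 15.000000, DF = 0.550608, PV = 8.259117
  t = 8.5000: CF_t = 15.000000, DF = 0.530451, PV = 7.956760
  t = 9.0000: CF_t = 15.000000, DF = 0.511031, PV = 7.665472
  t = 9.5000: CF_t = 15.000000, DF = 0.492323, PV = 7.384848
  t = 10.0000: CF_t = 1015.000000, DF = 0.474300, PV = 481.414284
Price P = sum_t PV_t = 681.813029
Convexity numerator sum_t t*(t + 1/m) * CF_t / (1+y/m)^(m*t + 2):
  t = 0.5000: term = 6.706087
  t = 1.0000: term = 19.381755
  t = 1.5000: term = 37.344422
  t = 2.0000: term = 59.962143
  t = 2.5000: term = 86.650495
  t = 3.0000: term = 116.869646
  t = 3.5000: term = 150.121575
  t = 4.0000: term = 185.947451
  t = 4.5000: term = 223.925158
  t = 5.0000: term = 263.666959
  t = 5.5000: term = 304.817294
  t = 6.0000: term = 347.050694
  t = 6.5000: term = 390.069823
  t = 7.0000: term = 433.603627
  t = 7.5000: term = 477.405590
  t = 8.0000: term = 521.252089
  t = 8.5000: term = 564.940848
  t = 9.0000: term = 608.289477
  t = 9.5000: term = 651.134101
  t = 10.0000: term = 46915.199133
Convexity = (1/P) * sum = 52364.338367 / 681.813029 = 76.801610


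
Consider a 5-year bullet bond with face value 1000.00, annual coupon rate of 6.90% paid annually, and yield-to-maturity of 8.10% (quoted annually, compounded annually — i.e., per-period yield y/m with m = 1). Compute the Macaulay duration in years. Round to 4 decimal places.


Answer: Macaulay duration = 4.3780 years

Derivation:
Coupon per period c = face * coupon_rate / m = 69.000000
Periods per year m = 1; per-period yield y/m = 0.081000
Number of cashflows N = 5
Cashflows (t years, CF_t, discount factor 1/(1+y/m)^(m*t), PV):
  t = 1.0000: CF_t = 69.000000, DF = 0.925069, PV = 63.829787
  t = 2.0000: CF_t = 69.000000, DF = 0.855753, PV = 59.046982
  t = 3.0000: CF_t = 69.000000, DF = 0.791631, PV = 54.622555
  t = 4.0000: CF_t = 69.000000, DF = 0.732314, PV = 50.529653
  t = 5.0000: CF_t = 1069.000000, DF = 0.677441, PV = 724.184517
Price P = sum_t PV_t = 952.213494
Macaulay numerator sum_t t * PV_t:
  t * PV_t at t = 1.0000: 63.829787
  t * PV_t at t = 2.0000: 118.093963
  t * PV_t at t = 3.0000: 163.867664
  t * PV_t at t = 4.0000: 202.118612
  t * PV_t at t = 5.0000: 3620.922585
Macaulay duration D = (sum_t t * PV_t) / P = 4168.832612 / 952.213494 = 4.378044


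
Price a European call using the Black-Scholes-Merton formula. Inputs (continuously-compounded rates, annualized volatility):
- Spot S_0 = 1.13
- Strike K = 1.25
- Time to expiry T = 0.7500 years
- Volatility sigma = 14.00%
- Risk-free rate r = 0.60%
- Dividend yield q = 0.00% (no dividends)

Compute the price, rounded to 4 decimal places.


Answer: Price = 0.0174

Derivation:
d1 = (ln(S/K) + (r - q + 0.5*sigma^2) * T) / (sigma * sqrt(T)) = -0.73468579
d2 = d1 - sigma * sqrt(T) = -0.85592935
exp(-rT) = 0.99551011; exp(-qT) = 1.00000000
C = S_0 * exp(-qT) * N(d1) - K * exp(-rT) * N(d2)
N(d1) = 0.23126544; N(d2) = 0.19601843
C = 1.1300 * 1.00000000 * 0.23126544 - 1.2500 * 0.99551011 * 0.19601843 = 0.0174


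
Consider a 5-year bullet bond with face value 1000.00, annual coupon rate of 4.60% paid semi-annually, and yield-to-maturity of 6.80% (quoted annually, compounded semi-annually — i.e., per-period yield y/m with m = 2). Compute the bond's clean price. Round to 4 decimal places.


Answer: Price = 908.0545

Derivation:
Coupon per period c = face * coupon_rate / m = 23.000000
Periods per year m = 2; per-period yield y/m = 0.034000
Number of cashflows N = 10
Cashflows (t years, CF_t, discount factor 1/(1+y/m)^(m*t), PV):
  t = 0.5000: CF_t = 23.000000, DF = 0.967118, PV = 22.243714
  t = 1.0000: CF_t = 23.000000, DF = 0.935317, PV = 21.512296
  t = 1.5000: CF_t = 23.000000, DF = 0.904562, PV = 20.804928
  t = 2.0000: CF_t = 23.000000, DF = 0.874818, PV = 20.120820
  t = 2.5000: CF_t = 23.000000, DF = 0.846052, PV = 19.459207
  t = 3.0000: CF_t = 23.000000, DF = 0.818233, PV = 18.819349
  t = 3.5000: CF_t = 23.000000, DF = 0.791327, PV = 18.200531
  t = 4.0000: CF_t = 23.000000, DF = 0.765307, PV = 17.602061
  t = 4.5000: CF_t = 23.000000, DF = 0.740142, PV = 17.023270
  t = 5.0000: CF_t = 1023.000000, DF = 0.715805, PV = 732.268321
Price P = sum_t PV_t = 908.054497


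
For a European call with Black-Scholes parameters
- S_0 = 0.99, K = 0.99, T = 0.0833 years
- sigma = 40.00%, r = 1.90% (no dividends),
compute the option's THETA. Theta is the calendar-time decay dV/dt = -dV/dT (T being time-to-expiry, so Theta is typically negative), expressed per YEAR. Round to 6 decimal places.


d1 = 0.0714328050; d2 = -0.0440141526
phi(d1) = 0.3979257472; exp(-qT) = 1.0000000000; exp(-rT) = 0.9984185518
Theta = -S*exp(-qT)*phi(d1)*sigma/(2*sqrt(T)) - r*K*exp(-rT)*N(d2) + q*S*exp(-qT)*N(d1)
N(d1) = 0.5284733491; N(d2) = 0.4824465613; sqrt(T) = 0.2886173938
Term 1 = -0.9900 * 1.0000000000 * 0.3979257472 * 0.4000 / (2 * 0.2886173938) = -0.2729887375
Term 2 = -0.0190 * 0.9900 * 0.9984185518 * 0.4824465613 = -0.0090604685
Term 3 = 0 (no dividend yield, q = 0)
Theta = -0.2729887375 + (-0.0090604685) + (0.0000000000) = -0.282049

Answer: Theta = -0.282049


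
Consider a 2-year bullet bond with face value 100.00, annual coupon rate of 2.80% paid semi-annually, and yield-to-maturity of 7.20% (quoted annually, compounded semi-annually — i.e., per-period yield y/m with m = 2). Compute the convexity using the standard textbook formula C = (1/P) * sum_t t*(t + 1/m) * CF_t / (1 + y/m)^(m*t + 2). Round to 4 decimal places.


Coupon per period c = face * coupon_rate / m = 1.400000
Periods per year m = 2; per-period yield y/m = 0.036000
Number of cashflows N = 4
Cashflows (t years, CF_t, discount factor 1/(1+y/m)^(m*t), PV):
  t = 0.5000: CF_t = 1.400000, DF = 0.965251, PV = 1.351351
  t = 1.0000: CF_t = 1.400000, DF = 0.931709, PV = 1.304393
  t = 1.5000: CF_t = 1.400000, DF = 0.899333, PV = 1.259067
  t = 2.0000: CF_t = 101.400000, DF = 0.868082, PV = 88.023561
Price P = sum_t PV_t = 91.938372
Convexity numerator sum_t t*(t + 1/m) * CF_t / (1+y/m)^(m*t + 2):
  t = 0.5000: term = 0.629533
  t = 1.0000: term = 1.822973
  t = 1.5000: term = 3.519253
  t = 2.0000: term = 410.061907
Convexity = (1/P) * sum = 416.033667 / 91.938372 = 4.525136

Answer: Convexity = 4.5251


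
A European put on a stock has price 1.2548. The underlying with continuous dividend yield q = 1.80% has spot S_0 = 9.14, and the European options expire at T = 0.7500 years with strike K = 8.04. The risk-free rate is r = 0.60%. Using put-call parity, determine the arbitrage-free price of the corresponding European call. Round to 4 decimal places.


Answer: Call price = 2.2683

Derivation:
Put-call parity: C - P = S_0 * exp(-qT) - K * exp(-rT).
S_0 * exp(-qT) = 9.1400 * 0.98659072 = 9.01743915
K * exp(-rT) = 8.0400 * 0.99551011 = 8.00390128
C = P + S*exp(-qT) - K*exp(-rT)
C = 1.2548 + 9.01743915 - 8.00390128 = 2.2683


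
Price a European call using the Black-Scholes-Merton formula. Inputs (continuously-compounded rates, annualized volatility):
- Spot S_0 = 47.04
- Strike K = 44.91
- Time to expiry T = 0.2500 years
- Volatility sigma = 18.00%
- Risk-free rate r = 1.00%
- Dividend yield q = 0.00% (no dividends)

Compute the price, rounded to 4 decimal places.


Answer: Price = 3.0059

Derivation:
d1 = (ln(S/K) + (r - q + 0.5*sigma^2) * T) / (sigma * sqrt(T)) = 0.58764241
d2 = d1 - sigma * sqrt(T) = 0.49764241
exp(-rT) = 0.99750312; exp(-qT) = 1.00000000
C = S_0 * exp(-qT) * N(d1) - K * exp(-rT) * N(d2)
N(d1) = 0.72161383; N(d2) = 0.69063195
C = 47.0400 * 1.00000000 * 0.72161383 - 44.9100 * 0.99750312 * 0.69063195 = 3.0059


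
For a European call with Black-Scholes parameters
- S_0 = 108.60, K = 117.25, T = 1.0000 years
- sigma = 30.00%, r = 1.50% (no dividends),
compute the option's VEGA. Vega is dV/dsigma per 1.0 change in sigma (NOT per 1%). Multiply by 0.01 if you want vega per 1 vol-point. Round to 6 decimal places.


d1 = -0.0554566661; d2 = -0.3554566661
phi(d1) = 0.3983292899; exp(-qT) = 1.0000000000; exp(-rT) = 0.9851119396
Vega = S * exp(-qT) * phi(d1) * sqrt(T) = 108.6000 * 1.0000000000 * 0.3983292899 * 1.0000000000 = 43.258561

Answer: Vega = 43.258561


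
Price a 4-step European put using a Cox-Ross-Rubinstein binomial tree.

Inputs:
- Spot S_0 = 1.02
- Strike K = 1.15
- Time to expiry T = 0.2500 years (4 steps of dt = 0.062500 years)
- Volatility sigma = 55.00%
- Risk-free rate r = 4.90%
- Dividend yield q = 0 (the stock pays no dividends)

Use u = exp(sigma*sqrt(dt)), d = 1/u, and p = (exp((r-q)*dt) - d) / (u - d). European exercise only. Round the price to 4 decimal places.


dt = T/N = 0.062500
u = exp(sigma*sqrt(dt)) = 1.147402; d = 1/u = 0.871534
p = (exp((r-q)*dt) - d) / (u - d) = 0.476797
Discount per step: exp(-r*dt) = 0.996942
Stock lattice S(k, i) with i counting down-moves:
  k=0: S(0,0) = 1.0200
  k=1: S(1,0) = 1.1703; S(1,1) = 0.8890
  k=2: S(2,0) = 1.3429; S(2,1) = 1.0200; S(2,2) = 0.7748
  k=3: S(3,0) = 1.5408; S(3,1) = 1.1703; S(3,2) = 0.8890; S(3,3) = 0.6752
  k=4: S(4,0) = 1.7679; S(4,1) = 1.3429; S(4,2) = 1.0200; S(4,3) = 0.7748; S(4,4) = 0.5885
Terminal payoffs V(N, i) = max(K - S_T, 0):
  V(4,0) = 0.000000; V(4,1) = 0.000000; V(4,2) = 0.130000; V(4,3) = 0.375236; V(4,4) = 0.561511
Backward induction: V(k, i) = exp(-r*dt) * [p * V(k+1, i) + (1-p) * V(k+1, i+1)].
  V(3,0) = exp(-r*dt) * [p*0.000000 + (1-p)*0.000000] = 0.000000
  V(3,1) = exp(-r*dt) * [p*0.000000 + (1-p)*0.130000] = 0.067808
  V(3,2) = exp(-r*dt) * [p*0.130000 + (1-p)*0.375236] = 0.257518
  V(3,3) = exp(-r*dt) * [p*0.375236 + (1-p)*0.561511] = 0.471250
  V(2,0) = exp(-r*dt) * [p*0.000000 + (1-p)*0.067808] = 0.035369
  V(2,1) = exp(-r*dt) * [p*0.067808 + (1-p)*0.257518] = 0.166554
  V(2,2) = exp(-r*dt) * [p*0.257518 + (1-p)*0.471250] = 0.368214
  V(1,0) = exp(-r*dt) * [p*0.035369 + (1-p)*0.166554] = 0.103687
  V(1,1) = exp(-r*dt) * [p*0.166554 + (1-p)*0.368214] = 0.271231
  V(0,0) = exp(-r*dt) * [p*0.103687 + (1-p)*0.271231] = 0.190762

Answer: Price = V(0,0) = 0.1908


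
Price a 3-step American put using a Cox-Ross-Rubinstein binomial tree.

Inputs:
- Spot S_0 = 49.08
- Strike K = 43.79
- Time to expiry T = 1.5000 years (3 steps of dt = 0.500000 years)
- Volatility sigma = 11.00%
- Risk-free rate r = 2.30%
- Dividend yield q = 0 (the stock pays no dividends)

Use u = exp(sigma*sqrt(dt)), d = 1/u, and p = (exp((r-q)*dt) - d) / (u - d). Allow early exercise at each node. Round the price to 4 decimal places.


Answer: Price = V(0,0) = 0.4197

Derivation:
dt = T/N = 0.500000
u = exp(sigma*sqrt(dt)) = 1.080887; d = 1/u = 0.925166
p = (exp((r-q)*dt) - d) / (u - d) = 0.554841
Discount per step: exp(-r*dt) = 0.988566
Stock lattice S(k, i) with i counting down-moves:
  k=0: S(0,0) = 49.0800
  k=1: S(1,0) = 53.0499; S(1,1) = 45.4072
  k=2: S(2,0) = 57.3410; S(2,1) = 49.0800; S(2,2) = 42.0092
  k=3: S(3,0) = 61.9791; S(3,1) = 53.0499; S(3,2) = 45.4072; S(3,3) = 38.8655
Terminal payoffs V(N, i) = max(K - S_T, 0):
  V(3,0) = 0.000000; V(3,1) = 0.000000; V(3,2) = 0.000000; V(3,3) = 4.924523
Backward induction: V(k, i) = exp(-r*dt) * [p * V(k+1, i) + (1-p) * V(k+1, i+1)]; then take max(V_cont, immediate exercise) for American.
  V(2,0) = exp(-r*dt) * [p*0.000000 + (1-p)*0.000000] = 0.000000; exercise = 0.000000; V(2,0) = max -> 0.000000
  V(2,1) = exp(-r*dt) * [p*0.000000 + (1-p)*0.000000] = 0.000000; exercise = 0.000000; V(2,1) = max -> 0.000000
  V(2,2) = exp(-r*dt) * [p*0.000000 + (1-p)*4.924523] = 2.167130; exercise = 1.780822; V(2,2) = max -> 2.167130
  V(1,0) = exp(-r*dt) * [p*0.000000 + (1-p)*0.000000] = 0.000000; exercise = 0.000000; V(1,0) = max -> 0.000000
  V(1,1) = exp(-r*dt) * [p*0.000000 + (1-p)*2.167130] = 0.953687; exercise = 0.000000; V(1,1) = max -> 0.953687
  V(0,0) = exp(-r*dt) * [p*0.000000 + (1-p)*0.953687] = 0.419688; exercise = 0.000000; V(0,0) = max -> 0.419688


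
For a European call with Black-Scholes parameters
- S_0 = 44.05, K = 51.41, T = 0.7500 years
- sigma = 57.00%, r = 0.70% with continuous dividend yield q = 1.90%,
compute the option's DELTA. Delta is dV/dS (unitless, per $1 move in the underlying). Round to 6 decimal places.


Answer: Delta = 0.459765

Derivation:
d1 = -0.0844143903; d2 = -0.5780488705
phi(d1) = 0.3975234202; exp(-qT) = 0.9858510507; exp(-rT) = 0.9947637572
N(d1) = 0.4663634831
Delta = exp(-qT) * N(d1) = 0.9858510507 * 0.4663634831 = 0.459765


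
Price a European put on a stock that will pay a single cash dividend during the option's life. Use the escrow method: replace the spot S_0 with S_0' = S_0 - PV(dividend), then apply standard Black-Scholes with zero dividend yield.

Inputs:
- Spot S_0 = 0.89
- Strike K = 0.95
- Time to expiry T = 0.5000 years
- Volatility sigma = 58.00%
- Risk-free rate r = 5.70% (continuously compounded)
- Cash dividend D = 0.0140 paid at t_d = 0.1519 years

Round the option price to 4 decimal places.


Answer: Price = 0.1710

Derivation:
PV(D) = D * exp(-r * t_d) = 0.0140 * 0.99137908 = 0.01387931
S_0' = S_0 - PV(D) = 0.8900 - 0.01387931 = 0.87612069
d1 = (ln(S_0'/K) + (r + sigma^2/2)*T) / (sigma*sqrt(T)) = 0.07715236
d2 = d1 - sigma*sqrt(T) = -0.33296958
exp(-rT) = 0.97190229
N(-d1) = 0.46925117; N(-d2) = 0.63042138
P = K * exp(-rT) * N(-d2) - S_0' * N(-d1) = 0.9500 * 0.97190229 * 0.63042138 - 0.87612069 * 0.46925117 = 0.1710
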